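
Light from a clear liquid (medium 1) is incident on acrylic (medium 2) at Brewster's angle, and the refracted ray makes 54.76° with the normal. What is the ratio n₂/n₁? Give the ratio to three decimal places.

n₂/n₁ ≈ 0.706

At Brewster incidence θ_B = 90° − θ_t = 90° − 54.76° = 35.24°.
tan θ_B = n₂/n₁, so n₂/n₁ = tan 35.24° = 0.706.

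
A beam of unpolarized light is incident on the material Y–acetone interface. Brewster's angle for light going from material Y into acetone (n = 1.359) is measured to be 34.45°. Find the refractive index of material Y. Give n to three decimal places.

n ≈ 1.981

Brewster's law: tan θ_B = n₂/n₁ (light incident in material Y, refracted into acetone).
n₁ = n₂ / tan θ_B = 1.359 / tan 34.45° = 1.981.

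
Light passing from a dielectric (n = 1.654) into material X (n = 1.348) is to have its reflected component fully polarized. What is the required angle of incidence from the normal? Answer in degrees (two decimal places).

At Brewster's angle the reflected and refracted rays are perpendicular, which with Snell's law gives tan θ_B = n₂/n₁.
Brewster's condition: tan θ_B = n₂/n₁ = 1.348/1.654 = 0.8150. Taking the arctangent, θ_B = 39.18°.

θ_B ≈ 39.18°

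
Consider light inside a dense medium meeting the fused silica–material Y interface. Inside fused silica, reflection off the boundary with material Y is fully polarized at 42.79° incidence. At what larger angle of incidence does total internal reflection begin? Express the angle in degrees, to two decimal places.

n₂/n₁ = tan 42.79° = 0.9257; the critical angle satisfies sin θ_c = n₂/n₁.
θ_c = arcsin(0.9257) = 67.77°.

θ_c ≈ 67.77°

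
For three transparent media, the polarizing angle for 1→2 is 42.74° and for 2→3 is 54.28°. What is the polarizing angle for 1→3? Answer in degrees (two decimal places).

n₂/n₁ = tan 42.74° = 0.9241 and n₃/n₂ = tan 54.28° = 1.3906.
Multiplying, n₃/n₁ = 0.9241 × 1.3906 = 1.2850, and θ_B(1→3) = arctan 1.2850 = 52.11°.

θ_B ≈ 52.11°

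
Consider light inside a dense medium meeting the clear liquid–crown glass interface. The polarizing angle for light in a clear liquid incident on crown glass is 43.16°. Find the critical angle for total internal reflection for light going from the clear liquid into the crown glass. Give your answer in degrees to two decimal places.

θ_c ≈ 69.68°

n₂/n₁ = tan 43.16° = 0.9377; the critical angle satisfies sin θ_c = n₂/n₁.
θ_c = arcsin(0.9377) = 69.68°.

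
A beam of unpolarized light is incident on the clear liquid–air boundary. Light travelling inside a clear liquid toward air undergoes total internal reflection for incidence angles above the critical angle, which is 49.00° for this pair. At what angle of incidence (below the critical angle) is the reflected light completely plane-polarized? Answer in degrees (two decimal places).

n₂/n₁ = sin θ_c = sin 49.00° = 0.7547.
tan θ_B equals the same ratio, so θ_B = arctan(0.7547) = 37.04°.

θ_B ≈ 37.04°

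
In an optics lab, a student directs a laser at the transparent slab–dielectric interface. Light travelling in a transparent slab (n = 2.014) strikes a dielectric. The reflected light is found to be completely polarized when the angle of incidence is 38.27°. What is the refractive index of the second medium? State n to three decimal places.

Full polarization of the reflected beam means tan θ_B = n₂/n₁, where n₁ is the incident medium (a transparent slab).
n₂ = n₁ tan θ_B = 2.014 × tan 38.27° = 1.589.

n ≈ 1.589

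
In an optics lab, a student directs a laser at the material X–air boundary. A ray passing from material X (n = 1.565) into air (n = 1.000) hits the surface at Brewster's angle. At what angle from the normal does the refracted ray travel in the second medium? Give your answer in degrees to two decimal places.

θ_B = arctan(n₂/n₁) = arctan(1.000/1.565) = 32.58°.
The refracted ray is perpendicular to the reflected ray, so θ_t = 90° − θ_B = 57.42°.

θ_t ≈ 57.42°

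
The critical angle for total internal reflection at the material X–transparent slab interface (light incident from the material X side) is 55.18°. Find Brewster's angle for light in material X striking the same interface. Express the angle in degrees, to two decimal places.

sin θ_c = n₂/n₁, so n₂/n₁ = sin 55.18° = 0.8209.
Brewster: tan θ_B = n₂/n₁ = 0.8209.
θ_B = arctan(0.8209) = 39.38°.

θ_B ≈ 39.38°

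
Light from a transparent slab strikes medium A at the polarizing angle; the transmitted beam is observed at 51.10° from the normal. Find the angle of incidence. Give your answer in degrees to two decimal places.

Brewster's condition makes the reflected and refracted beams perpendicular: θ_B + θ_t = 90°.
θ_B = 90° − 51.10° = 38.90°.

θ_B ≈ 38.90°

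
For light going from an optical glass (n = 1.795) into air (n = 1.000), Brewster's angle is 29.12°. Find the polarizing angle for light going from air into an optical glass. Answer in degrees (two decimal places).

The two Brewster angles are complementary: θ_B' = 90° − θ_B = 90° − 29.12° = 60.88°.

θ_B' ≈ 60.88°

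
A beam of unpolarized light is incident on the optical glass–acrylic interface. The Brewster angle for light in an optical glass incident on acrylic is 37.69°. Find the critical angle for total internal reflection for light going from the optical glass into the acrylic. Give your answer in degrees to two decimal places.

θ_c ≈ 50.59°

tan θ_B = n₂/n₁ = tan 37.69° = 0.7726.
Total internal reflection: sin θ_c = n₂/n₁ = 0.7726.
θ_c = arcsin(0.7726) = 50.59°.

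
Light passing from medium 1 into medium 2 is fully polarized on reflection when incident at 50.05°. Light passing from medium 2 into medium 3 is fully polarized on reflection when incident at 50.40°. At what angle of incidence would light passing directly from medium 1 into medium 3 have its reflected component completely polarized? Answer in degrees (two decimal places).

Each Brewster angle gives a ratio: n₂/n₁ = tan 50.05° = 1.1939, n₃/n₂ = tan 50.40° = 1.2088.
n₃/n₁ = 1.4431. Then tan θ_B(1→3) = n₃/n₁, so θ_B(1→3) = arctan(1.4431) = 55.28°.

θ_B ≈ 55.28°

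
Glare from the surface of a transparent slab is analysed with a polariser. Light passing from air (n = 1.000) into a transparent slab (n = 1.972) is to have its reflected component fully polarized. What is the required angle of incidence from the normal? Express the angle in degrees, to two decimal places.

Here n₂/n₁ = 1.972/1.000 = 1.9720, and Brewster's law gives tan θ_B = n₂/n₁.
θ_B = arctan(1.9720) = 63.11°.

θ_B ≈ 63.11°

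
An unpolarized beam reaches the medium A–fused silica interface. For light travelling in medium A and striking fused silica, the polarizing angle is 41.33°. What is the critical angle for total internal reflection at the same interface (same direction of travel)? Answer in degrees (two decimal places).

θ_c ≈ 61.58°

tan θ_B = n₂/n₁ = tan 41.33° = 0.8794.
Total internal reflection: sin θ_c = n₂/n₁ = 0.8794.
θ_c = arcsin(0.8794) = 61.58°.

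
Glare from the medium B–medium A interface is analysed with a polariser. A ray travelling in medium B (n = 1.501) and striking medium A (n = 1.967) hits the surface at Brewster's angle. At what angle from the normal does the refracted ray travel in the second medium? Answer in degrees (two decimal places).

tan θ_B = n₂/n₁ = 1.967/1.501 = 1.3105, so θ_B = 52.65°.
At Brewster's angle the reflected and refracted rays are perpendicular, so θ_t = 90° − θ_B = 90° − 52.65° = 37.35°.

θ_t ≈ 37.35°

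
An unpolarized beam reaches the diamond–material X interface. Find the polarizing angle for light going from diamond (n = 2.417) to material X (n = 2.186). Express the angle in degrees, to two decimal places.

θ_B ≈ 42.13°

The reflected p-component vanishes when tan θ_B = n₂/n₁.
Here n₂/n₁ = 2.186/2.417 = 0.9044, and Brewster's law gives tan θ_B = n₂/n₁.
So θ_B = arctan 0.9044 = 42.13°.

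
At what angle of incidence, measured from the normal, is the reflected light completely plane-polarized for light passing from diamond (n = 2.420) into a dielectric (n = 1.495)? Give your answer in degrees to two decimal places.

Here n₂/n₁ = 1.495/2.420 = 0.6178, and Brewster's law gives tan θ_B = n₂/n₁.
θ_B = arctan(0.6178) = 31.71°.

θ_B ≈ 31.71°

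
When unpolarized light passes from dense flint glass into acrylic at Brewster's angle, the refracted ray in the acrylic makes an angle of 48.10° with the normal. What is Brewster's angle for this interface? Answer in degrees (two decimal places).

θ_B ≈ 41.90°

Since the reflected and refracted rays are at right angles at the polarizing angle, θ_B + θ_t = 90°.
So θ_B = 90° − θ_t = 90° − 48.10° = 41.90°.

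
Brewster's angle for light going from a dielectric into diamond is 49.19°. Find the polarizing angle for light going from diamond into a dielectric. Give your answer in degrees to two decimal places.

The two Brewster angles are complementary: θ_B' = 90° − θ_B = 90° − 49.19° = 40.81°.

θ_B' ≈ 40.81°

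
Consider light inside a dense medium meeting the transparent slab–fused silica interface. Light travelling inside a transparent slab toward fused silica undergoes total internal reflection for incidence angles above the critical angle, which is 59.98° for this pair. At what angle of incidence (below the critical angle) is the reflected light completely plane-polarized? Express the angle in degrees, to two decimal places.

sin θ_c = n₂/n₁, so n₂/n₁ = sin 59.98° = 0.8659.
Brewster: tan θ_B = n₂/n₁ = 0.8659.
θ_B = arctan(0.8659) = 40.89°.

θ_B ≈ 40.89°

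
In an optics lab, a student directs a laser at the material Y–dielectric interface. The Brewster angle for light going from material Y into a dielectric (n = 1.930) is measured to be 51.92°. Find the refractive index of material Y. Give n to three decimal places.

Full polarization of the reflected beam means tan θ_B = n₂/n₁, where n₁ is the incident medium (material Y).
n₁ = n₂ / tan θ_B = 1.930 / tan 51.92° = 1.512.

n ≈ 1.512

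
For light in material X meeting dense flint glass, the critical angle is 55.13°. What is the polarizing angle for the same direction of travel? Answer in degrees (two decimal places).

θ_B ≈ 39.37°

n₂/n₁ = sin θ_c = sin 55.13° = 0.8205.
tan θ_B equals the same ratio, so θ_B = arctan(0.8205) = 39.37°.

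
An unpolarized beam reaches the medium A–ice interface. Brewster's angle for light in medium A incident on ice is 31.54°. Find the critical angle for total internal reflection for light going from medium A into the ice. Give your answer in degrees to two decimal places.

From Brewster, n₂/n₁ = tan θ_B = tan 31.54° = 0.6138.
Then sin θ_c = n₂/n₁ = 0.6138, so θ_c = arcsin 0.6138 = 37.86°.

θ_c ≈ 37.86°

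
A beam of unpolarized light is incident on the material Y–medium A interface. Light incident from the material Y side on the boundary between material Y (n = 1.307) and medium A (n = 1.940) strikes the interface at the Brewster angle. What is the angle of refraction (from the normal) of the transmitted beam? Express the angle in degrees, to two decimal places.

θ_t ≈ 33.97°

First find Brewster's angle: tan θ_B = 1.940/1.307 = 1.4843, giving θ_B = 56.03°.
At Brewster's angle the reflected and refracted rays are perpendicular, so θ_t = 90° − θ_B = 90° − 56.03° = 33.97°.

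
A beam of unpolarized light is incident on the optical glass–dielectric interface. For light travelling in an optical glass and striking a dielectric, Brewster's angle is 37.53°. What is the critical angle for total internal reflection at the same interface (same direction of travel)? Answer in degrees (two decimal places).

From Brewster, n₂/n₁ = tan θ_B = tan 37.53° = 0.7682.
Then sin θ_c = n₂/n₁ = 0.7682, so θ_c = arcsin 0.7682 = 50.19°.

θ_c ≈ 50.19°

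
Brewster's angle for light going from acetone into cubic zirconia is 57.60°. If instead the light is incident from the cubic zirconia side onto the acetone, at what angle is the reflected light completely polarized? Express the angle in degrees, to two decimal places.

The two Brewster angles are complementary: θ_B' = 90° − θ_B = 90° − 57.60° = 32.40°.

θ_B' ≈ 32.40°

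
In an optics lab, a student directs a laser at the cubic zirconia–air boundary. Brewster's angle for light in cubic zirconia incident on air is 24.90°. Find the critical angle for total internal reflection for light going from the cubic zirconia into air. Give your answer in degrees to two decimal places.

θ_c ≈ 27.66°

n₂/n₁ = tan 24.90° = 0.4642; the critical angle satisfies sin θ_c = n₂/n₁.
θ_c = arcsin(0.4642) = 27.66°.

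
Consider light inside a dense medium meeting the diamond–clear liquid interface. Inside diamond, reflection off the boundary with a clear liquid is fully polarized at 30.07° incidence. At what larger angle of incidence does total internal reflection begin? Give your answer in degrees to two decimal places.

n₂/n₁ = tan 30.07° = 0.5790; the critical angle satisfies sin θ_c = n₂/n₁.
θ_c = arcsin(0.5790) = 35.38°.

θ_c ≈ 35.38°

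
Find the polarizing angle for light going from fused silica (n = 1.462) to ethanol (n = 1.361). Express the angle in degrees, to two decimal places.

Here n₂/n₁ = 1.361/1.462 = 0.9309, and Brewster's law gives tan θ_B = n₂/n₁.
θ_B = arctan(0.9309) = 42.95°.

θ_B ≈ 42.95°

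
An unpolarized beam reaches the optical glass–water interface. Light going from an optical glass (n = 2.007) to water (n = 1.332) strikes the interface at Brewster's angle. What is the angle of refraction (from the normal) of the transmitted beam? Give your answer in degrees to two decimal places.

θ_t ≈ 56.43°

First find Brewster's angle: tan θ_B = 1.332/2.007 = 0.6637, giving θ_B = 33.57°.
At Brewster's angle the reflected and refracted rays are perpendicular, so θ_t = 90° − θ_B = 90° − 33.57° = 56.43°.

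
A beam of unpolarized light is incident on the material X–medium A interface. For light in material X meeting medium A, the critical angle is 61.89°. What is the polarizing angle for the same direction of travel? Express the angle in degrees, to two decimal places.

n₂/n₁ = sin θ_c = sin 61.89° = 0.8820.
tan θ_B equals the same ratio, so θ_B = arctan(0.8820) = 41.41°.

θ_B ≈ 41.41°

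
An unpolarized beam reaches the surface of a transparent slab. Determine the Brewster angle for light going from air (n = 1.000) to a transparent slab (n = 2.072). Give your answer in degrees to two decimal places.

θ_B ≈ 64.24°

Brewster's condition: tan θ_B = n₂/n₁ = 2.072/1.000 = 2.0720.
θ_B = arctan(2.0720) = 64.24°.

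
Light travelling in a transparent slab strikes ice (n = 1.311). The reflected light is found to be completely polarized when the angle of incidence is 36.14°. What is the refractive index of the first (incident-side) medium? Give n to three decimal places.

Full polarization of the reflected beam means tan θ_B = n₂/n₁, where n₁ is the incident medium (a transparent slab).
n₁ = n₂ / tan θ_B = 1.311 / tan 36.14° = 1.795.

n ≈ 1.795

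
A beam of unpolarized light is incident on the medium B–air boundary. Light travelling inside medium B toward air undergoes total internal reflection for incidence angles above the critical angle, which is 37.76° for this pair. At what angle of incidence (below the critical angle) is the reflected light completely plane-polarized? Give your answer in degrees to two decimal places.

θ_B ≈ 31.48°

sin θ_c = n₂/n₁, so n₂/n₁ = sin 37.76° = 0.6124.
Brewster: tan θ_B = n₂/n₁ = 0.6124.
θ_B = arctan(0.6124) = 31.48°.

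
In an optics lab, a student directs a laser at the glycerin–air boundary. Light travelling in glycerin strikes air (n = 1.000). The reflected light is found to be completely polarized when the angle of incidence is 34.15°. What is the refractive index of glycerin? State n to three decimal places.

n ≈ 1.474

Full polarization of the reflected beam means tan θ_B = n₂/n₁, where n₁ is the incident medium (glycerin).
n₁ = n₂ / tan θ_B = 1.000 / tan 34.15° = 1.474.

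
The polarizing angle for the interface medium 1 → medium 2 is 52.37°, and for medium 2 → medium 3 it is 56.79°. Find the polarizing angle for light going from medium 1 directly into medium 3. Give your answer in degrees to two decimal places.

n₂/n₁ = tan 52.37° = 1.2971 and n₃/n₂ = tan 56.79° = 1.5276.
Multiplying, n₃/n₁ = 1.2971 × 1.5276 = 1.9815, and θ_B(1→3) = arctan 1.9815 = 63.22°.

θ_B ≈ 63.22°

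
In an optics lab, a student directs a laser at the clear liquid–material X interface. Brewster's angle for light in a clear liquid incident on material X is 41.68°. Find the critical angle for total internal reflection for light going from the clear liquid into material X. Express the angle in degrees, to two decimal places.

n₂/n₁ = tan 41.68° = 0.8903; the critical angle satisfies sin θ_c = n₂/n₁.
θ_c = arcsin(0.8903) = 62.92°.

θ_c ≈ 62.92°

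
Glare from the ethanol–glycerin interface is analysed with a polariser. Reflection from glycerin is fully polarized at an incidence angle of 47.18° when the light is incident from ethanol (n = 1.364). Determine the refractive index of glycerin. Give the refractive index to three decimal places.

n ≈ 1.472

At Brewster's angle, tan θ_B = n₂/n₁ with n₁ on the incident side (ethanol) and n₂ on the transmitted side (glycerin).
n₂ = n₁ tan θ_B = 1.364 × tan 47.18° = 1.472.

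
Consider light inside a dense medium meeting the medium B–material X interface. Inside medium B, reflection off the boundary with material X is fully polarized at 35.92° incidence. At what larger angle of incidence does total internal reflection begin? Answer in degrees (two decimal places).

θ_c ≈ 46.42°

From Brewster, n₂/n₁ = tan θ_B = tan 35.92° = 0.7244.
Then sin θ_c = n₂/n₁ = 0.7244, so θ_c = arcsin 0.7244 = 46.42°.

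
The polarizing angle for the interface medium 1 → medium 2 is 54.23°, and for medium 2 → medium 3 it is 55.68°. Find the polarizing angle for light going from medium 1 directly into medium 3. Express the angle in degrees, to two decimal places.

θ_B ≈ 63.81°

tan θ_B(1→2) = n₂/n₁ = tan 54.23° = 1.3881.
tan θ_B(2→3) = n₃/n₂ = tan 55.68° = 1.4648.
Multiplying, n₃/n₁ = 1.3881 × 1.4648 = 2.0333, and θ_B(1→3) = arctan 2.0333 = 63.81°.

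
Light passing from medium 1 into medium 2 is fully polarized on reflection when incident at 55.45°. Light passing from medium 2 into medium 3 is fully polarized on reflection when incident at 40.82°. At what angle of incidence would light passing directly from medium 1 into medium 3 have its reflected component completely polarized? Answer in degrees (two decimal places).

θ_B ≈ 51.44°

Each Brewster angle gives a ratio: n₂/n₁ = tan 55.45° = 1.4523, n₃/n₂ = tan 40.82° = 0.8638.
So n₃/n₁ = (n₂/n₁)(n₃/n₂) = 1.4523 × 0.8638 = 1.2545.
θ_B(1→3) = arctan(1.2545) = 51.44°.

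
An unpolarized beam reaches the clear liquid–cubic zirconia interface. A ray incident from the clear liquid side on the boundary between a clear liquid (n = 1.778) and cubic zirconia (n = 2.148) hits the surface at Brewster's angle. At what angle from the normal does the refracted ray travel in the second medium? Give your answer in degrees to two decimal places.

tan θ_B = n₂/n₁ = 2.148/1.778 = 1.2081, so θ_B = 50.38°.
Since θ_B + θ_t = 90° at Brewster incidence, θ_t = 90° − 50.38° = 39.62°.

θ_t ≈ 39.62°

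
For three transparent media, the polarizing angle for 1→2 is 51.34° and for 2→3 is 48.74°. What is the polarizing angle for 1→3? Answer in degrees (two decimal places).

n₂/n₁ = tan 51.34° = 1.2500 and n₃/n₂ = tan 48.74° = 1.1399.
So n₃/n₁ = (n₂/n₁)(n₃/n₂) = 1.2500 × 1.1399 = 1.4248.
θ_B(1→3) = arctan(1.4248) = 54.94°.

θ_B ≈ 54.94°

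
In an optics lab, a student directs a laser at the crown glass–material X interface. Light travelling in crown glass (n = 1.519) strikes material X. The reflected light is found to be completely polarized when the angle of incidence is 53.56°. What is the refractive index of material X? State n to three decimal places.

n ≈ 2.057

Brewster's law: tan θ_B = n₂/n₁ (light incident in crown glass, refracted into material X).
n₂ = n₁ tan θ_B = 1.519 × tan 53.56° = 2.057.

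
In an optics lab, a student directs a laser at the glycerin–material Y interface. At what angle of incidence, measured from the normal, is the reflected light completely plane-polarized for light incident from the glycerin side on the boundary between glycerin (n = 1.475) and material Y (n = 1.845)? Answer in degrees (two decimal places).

θ_B ≈ 51.36°

The reflected p-component vanishes when tan θ_B = n₂/n₁.
tan θ_B = n₂/n₁ = 1.845/1.475 = 1.2508.
θ_B = arctan(1.2508) = 51.36°.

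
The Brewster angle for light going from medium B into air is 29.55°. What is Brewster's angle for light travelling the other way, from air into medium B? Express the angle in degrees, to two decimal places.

θ_B' ≈ 60.45°

The two Brewster angles are complementary: θ_B' = 90° − θ_B = 90° − 29.55° = 60.45°.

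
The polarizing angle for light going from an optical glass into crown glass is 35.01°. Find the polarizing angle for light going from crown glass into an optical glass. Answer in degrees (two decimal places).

θ_B' ≈ 54.99°

Reversing the direction swaps n₁ and n₂, so tan θ_B' = 1/tan θ_B and θ_B' = 90° − θ_B.
Hence θ_B' = 90° − 35.01° = 54.99°.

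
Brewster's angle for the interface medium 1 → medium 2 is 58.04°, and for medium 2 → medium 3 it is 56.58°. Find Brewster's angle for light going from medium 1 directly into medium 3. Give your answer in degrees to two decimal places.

Each Brewster angle gives a ratio: n₂/n₁ = tan 58.04° = 1.6028, n₃/n₂ = tan 56.58° = 1.5154.
So n₃/n₁ = (n₂/n₁)(n₃/n₂) = 1.6028 × 1.5154 = 2.4290.
θ_B(1→3) = arctan(2.4290) = 67.62°.

θ_B ≈ 67.62°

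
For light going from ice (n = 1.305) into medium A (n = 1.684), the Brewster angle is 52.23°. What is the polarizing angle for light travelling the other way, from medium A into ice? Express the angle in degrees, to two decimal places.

θ_B' ≈ 37.77°

The two Brewster angles are complementary: θ_B' = 90° − θ_B = 90° − 52.23° = 37.77°.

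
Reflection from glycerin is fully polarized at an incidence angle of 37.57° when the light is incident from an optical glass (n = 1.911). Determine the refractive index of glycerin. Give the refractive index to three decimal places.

n ≈ 1.470

At the polarizing angle, tan θ_B = n₂/n₁ with n₁ on the incident side (an optical glass) and n₂ on the transmitted side (glycerin).
n₂ = n₁ tan θ_B = 1.911 × tan 37.57° = 1.470.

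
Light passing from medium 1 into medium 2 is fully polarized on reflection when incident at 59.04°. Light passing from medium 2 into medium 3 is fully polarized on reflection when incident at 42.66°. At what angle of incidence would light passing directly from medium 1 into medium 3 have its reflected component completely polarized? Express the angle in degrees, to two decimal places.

Each Brewster angle gives a ratio: n₂/n₁ = tan 59.04° = 1.6669, n₃/n₂ = tan 42.66° = 0.9215.
So n₃/n₁ = (n₂/n₁)(n₃/n₂) = 1.6669 × 0.9215 = 1.5360.
θ_B(1→3) = arctan(1.5360) = 56.93°.

θ_B ≈ 56.93°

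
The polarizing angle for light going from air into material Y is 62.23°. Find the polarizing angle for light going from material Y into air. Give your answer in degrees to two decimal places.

θ_B' ≈ 27.77°

Reversing the direction swaps n₁ and n₂, so tan θ_B' = 1/tan θ_B and θ_B' = 90° − θ_B.
Hence θ_B' = 90° − 62.23° = 27.77°.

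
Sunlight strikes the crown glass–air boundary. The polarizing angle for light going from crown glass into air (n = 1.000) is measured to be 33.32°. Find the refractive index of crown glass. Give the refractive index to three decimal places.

n ≈ 1.521

Full polarization of the reflected beam means tan θ_B = n₂/n₁, where n₁ is the incident medium (crown glass).
n₁ = n₂ / tan θ_B = 1.000 / tan 33.32° = 1.521.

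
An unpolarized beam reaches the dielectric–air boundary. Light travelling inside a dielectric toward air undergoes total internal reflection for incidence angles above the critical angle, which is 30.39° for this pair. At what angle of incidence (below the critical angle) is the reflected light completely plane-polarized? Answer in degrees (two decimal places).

θ_B ≈ 26.83°

At the critical angle sin θ_c = n₂/n₁, giving n₂/n₁ = sin 30.39° = 0.5059.
Then tan θ_B = n₂/n₁ = 0.5059, so θ_B = arctan 0.5059 = 26.83°.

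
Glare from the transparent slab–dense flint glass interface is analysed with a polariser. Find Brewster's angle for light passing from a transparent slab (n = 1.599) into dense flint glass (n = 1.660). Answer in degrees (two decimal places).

θ_B ≈ 46.07°

Here n₂/n₁ = 1.660/1.599 = 1.0381, and Brewster's law gives tan θ_B = n₂/n₁. Taking the arctangent, θ_B = 46.07°.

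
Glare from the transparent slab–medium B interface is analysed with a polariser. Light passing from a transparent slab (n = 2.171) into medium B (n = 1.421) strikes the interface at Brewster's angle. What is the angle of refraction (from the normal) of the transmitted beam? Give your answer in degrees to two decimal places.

θ_t ≈ 56.79°

First find Brewster's angle: tan θ_B = 1.421/2.171 = 0.6545, giving θ_B = 33.21°.
The refracted ray is perpendicular to the reflected ray, so θ_t = 90° − θ_B = 56.79°.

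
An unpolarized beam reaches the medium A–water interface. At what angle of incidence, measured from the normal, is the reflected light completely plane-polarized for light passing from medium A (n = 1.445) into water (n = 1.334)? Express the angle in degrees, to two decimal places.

Brewster's condition: tan θ_B = n₂/n₁ = 1.334/1.445 = 0.9232.
So θ_B = arctan 0.9232 = 42.71°.

θ_B ≈ 42.71°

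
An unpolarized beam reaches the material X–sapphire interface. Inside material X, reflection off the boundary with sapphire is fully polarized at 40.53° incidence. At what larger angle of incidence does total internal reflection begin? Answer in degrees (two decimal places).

θ_c ≈ 58.76°

tan θ_B = n₂/n₁ = tan 40.53° = 0.8550.
Total internal reflection: sin θ_c = n₂/n₁ = 0.8550.
θ_c = arcsin(0.8550) = 58.76°.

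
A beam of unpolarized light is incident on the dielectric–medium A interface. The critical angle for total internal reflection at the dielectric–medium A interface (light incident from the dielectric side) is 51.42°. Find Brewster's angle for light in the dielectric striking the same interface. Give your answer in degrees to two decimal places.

θ_B ≈ 38.02°

n₂/n₁ = sin θ_c = sin 51.42° = 0.7817.
tan θ_B equals the same ratio, so θ_B = arctan(0.7817) = 38.02°.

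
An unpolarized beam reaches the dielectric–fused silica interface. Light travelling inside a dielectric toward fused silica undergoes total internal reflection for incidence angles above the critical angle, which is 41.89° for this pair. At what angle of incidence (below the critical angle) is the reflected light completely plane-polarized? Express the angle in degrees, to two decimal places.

n₂/n₁ = sin θ_c = sin 41.89° = 0.6677.
tan θ_B equals the same ratio, so θ_B = arctan(0.6677) = 33.73°.

θ_B ≈ 33.73°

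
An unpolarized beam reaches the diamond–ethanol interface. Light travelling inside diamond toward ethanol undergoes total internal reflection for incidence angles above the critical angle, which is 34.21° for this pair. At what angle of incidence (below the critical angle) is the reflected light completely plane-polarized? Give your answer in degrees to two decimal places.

θ_B ≈ 29.35°

sin θ_c = n₂/n₁, so n₂/n₁ = sin 34.21° = 0.5622.
Brewster: tan θ_B = n₂/n₁ = 0.5622.
θ_B = arctan(0.5622) = 29.35°.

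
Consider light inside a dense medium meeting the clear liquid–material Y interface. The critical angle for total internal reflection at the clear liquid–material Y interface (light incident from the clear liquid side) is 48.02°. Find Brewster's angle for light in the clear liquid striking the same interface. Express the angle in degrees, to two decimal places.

sin θ_c = n₂/n₁, so n₂/n₁ = sin 48.02° = 0.7434.
Brewster: tan θ_B = n₂/n₁ = 0.7434.
θ_B = arctan(0.7434) = 36.63°.

θ_B ≈ 36.63°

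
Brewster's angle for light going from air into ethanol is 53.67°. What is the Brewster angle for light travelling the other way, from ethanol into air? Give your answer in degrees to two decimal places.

The two Brewster angles are complementary: θ_B' = 90° − θ_B = 90° − 53.67° = 36.33°.

θ_B' ≈ 36.33°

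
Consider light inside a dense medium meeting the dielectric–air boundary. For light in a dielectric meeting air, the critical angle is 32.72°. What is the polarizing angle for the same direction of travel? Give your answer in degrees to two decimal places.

sin θ_c = n₂/n₁, so n₂/n₁ = sin 32.72° = 0.5405.
Brewster: tan θ_B = n₂/n₁ = 0.5405.
θ_B = arctan(0.5405) = 28.39°.

θ_B ≈ 28.39°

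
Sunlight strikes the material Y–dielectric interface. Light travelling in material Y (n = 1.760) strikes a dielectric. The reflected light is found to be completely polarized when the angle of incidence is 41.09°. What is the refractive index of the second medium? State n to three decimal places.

n ≈ 1.535

At Brewster's angle, tan θ_B = n₂/n₁ with n₁ on the incident side (material Y) and n₂ on the transmitted side (a dielectric).
n₂ = n₁ tan θ_B = 1.760 × tan 41.09° = 1.535.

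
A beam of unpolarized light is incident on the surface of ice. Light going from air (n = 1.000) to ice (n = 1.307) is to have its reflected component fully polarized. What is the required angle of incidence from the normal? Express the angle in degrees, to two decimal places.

θ_B ≈ 52.58°

tan θ_B = n₂/n₁ = 1.307/1.000 = 1.3070. Taking the arctangent, θ_B = 52.58°.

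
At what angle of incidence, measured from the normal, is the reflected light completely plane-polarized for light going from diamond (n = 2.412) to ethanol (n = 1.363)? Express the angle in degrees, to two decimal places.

Brewster's condition: tan θ_B = n₂/n₁ = 1.363/2.412 = 0.5651.
So θ_B = arctan 0.5651 = 29.47°.

θ_B ≈ 29.47°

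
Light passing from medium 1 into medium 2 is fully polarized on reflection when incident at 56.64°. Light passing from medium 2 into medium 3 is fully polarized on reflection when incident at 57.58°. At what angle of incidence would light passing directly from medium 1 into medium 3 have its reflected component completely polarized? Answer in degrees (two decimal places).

θ_B ≈ 67.31°

tan θ_B(1→2) = n₂/n₁ = tan 56.64° = 1.5189.
tan θ_B(2→3) = n₃/n₂ = tan 57.58° = 1.5745.
So n₃/n₁ = (n₂/n₁)(n₃/n₂) = 1.5189 × 1.5745 = 2.3915.
θ_B(1→3) = arctan(2.3915) = 67.31°.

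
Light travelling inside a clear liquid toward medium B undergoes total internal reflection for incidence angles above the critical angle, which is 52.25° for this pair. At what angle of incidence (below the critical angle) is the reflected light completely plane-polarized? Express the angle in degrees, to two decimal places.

θ_B ≈ 38.33°

At the critical angle sin θ_c = n₂/n₁, giving n₂/n₁ = sin 52.25° = 0.7907.
Then tan θ_B = n₂/n₁ = 0.7907, so θ_B = arctan 0.7907 = 38.33°.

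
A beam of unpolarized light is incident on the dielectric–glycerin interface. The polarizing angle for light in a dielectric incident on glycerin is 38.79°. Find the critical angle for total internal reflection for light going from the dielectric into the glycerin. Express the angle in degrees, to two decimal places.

θ_c ≈ 53.49°

n₂/n₁ = tan 38.79° = 0.8037; the critical angle satisfies sin θ_c = n₂/n₁.
θ_c = arcsin(0.8037) = 53.49°.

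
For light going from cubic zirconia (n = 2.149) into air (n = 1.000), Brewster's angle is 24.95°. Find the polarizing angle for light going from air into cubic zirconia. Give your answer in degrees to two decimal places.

θ_B' ≈ 65.05°

tan θ_B' = n₁/n₂ = 1/tan θ_B, so θ_B' = 90° − θ_B.
θ_B' = 90° − 24.95° = 65.05°.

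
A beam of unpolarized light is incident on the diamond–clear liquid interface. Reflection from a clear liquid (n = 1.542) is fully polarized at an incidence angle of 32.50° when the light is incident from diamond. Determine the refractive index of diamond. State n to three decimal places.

Full polarization of the reflected beam means tan θ_B = n₂/n₁, where n₁ is the incident medium (diamond).
n₁ = n₂ / tan θ_B = 1.542 / tan 32.50° = 2.420.

n ≈ 2.420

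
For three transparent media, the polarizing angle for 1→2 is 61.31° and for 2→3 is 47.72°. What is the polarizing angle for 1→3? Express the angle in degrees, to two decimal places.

θ_B ≈ 63.54°

n₂/n₁ = tan 61.31° = 1.8273 and n₃/n₂ = tan 47.72° = 1.0998.
n₃/n₁ = 2.0096. Then tan θ_B(1→3) = n₃/n₁, so θ_B(1→3) = arctan(2.0096) = 63.54°.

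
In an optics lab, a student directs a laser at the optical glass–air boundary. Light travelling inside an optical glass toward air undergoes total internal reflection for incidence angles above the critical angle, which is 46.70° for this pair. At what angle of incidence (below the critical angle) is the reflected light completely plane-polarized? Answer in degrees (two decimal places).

n₂/n₁ = sin θ_c = sin 46.70° = 0.7278.
tan θ_B equals the same ratio, so θ_B = arctan(0.7278) = 36.05°.

θ_B ≈ 36.05°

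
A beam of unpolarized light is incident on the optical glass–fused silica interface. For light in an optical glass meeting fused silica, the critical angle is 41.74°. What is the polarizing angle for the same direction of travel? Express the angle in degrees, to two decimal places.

θ_B ≈ 33.65°

n₂/n₁ = sin θ_c = sin 41.74° = 0.6658.
tan θ_B equals the same ratio, so θ_B = arctan(0.6658) = 33.65°.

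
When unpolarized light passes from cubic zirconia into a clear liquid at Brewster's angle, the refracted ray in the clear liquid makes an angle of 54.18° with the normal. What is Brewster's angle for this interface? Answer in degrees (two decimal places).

At Brewster's angle the reflected and refracted rays are perpendicular, so θ_B + θ_t = 90°.
So θ_B = 90° − θ_t = 90° − 54.18° = 35.82°.

θ_B ≈ 35.82°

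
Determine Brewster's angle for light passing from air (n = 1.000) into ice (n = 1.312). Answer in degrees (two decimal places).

tan θ_B = n₂/n₁ = 1.312/1.000 = 1.3120.
θ_B = arctan(1.3120) = 52.69°.

θ_B ≈ 52.69°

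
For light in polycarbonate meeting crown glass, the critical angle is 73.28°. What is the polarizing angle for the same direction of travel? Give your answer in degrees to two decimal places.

θ_B ≈ 43.76°

At the critical angle sin θ_c = n₂/n₁, giving n₂/n₁ = sin 73.28° = 0.9577.
Then tan θ_B = n₂/n₁ = 0.9577, so θ_B = arctan 0.9577 = 43.76°.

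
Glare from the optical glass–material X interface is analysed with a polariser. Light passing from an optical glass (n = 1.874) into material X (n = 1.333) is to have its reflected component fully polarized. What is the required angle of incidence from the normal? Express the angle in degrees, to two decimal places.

The reflected p-component vanishes when tan θ_B = n₂/n₁.
Brewster's condition: tan θ_B = n₂/n₁ = 1.333/1.874 = 0.7113. Taking the arctangent, θ_B = 35.42°.

θ_B ≈ 35.42°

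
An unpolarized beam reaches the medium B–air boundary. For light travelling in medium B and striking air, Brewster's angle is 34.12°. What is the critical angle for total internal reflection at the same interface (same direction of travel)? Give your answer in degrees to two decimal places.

n₂/n₁ = tan 34.12° = 0.6776; the critical angle satisfies sin θ_c = n₂/n₁.
θ_c = arcsin(0.6776) = 42.65°.

θ_c ≈ 42.65°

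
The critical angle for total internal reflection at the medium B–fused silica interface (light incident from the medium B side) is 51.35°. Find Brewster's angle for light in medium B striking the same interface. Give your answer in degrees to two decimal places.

sin θ_c = n₂/n₁, so n₂/n₁ = sin 51.35° = 0.7810.
Brewster: tan θ_B = n₂/n₁ = 0.7810.
θ_B = arctan(0.7810) = 37.99°.

θ_B ≈ 37.99°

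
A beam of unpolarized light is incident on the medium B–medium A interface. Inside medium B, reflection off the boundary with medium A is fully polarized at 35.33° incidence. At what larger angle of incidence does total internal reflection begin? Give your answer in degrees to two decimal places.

θ_c ≈ 45.14°

tan θ_B = n₂/n₁ = tan 35.33° = 0.7088.
Total internal reflection: sin θ_c = n₂/n₁ = 0.7088.
θ_c = arcsin(0.7088) = 45.14°.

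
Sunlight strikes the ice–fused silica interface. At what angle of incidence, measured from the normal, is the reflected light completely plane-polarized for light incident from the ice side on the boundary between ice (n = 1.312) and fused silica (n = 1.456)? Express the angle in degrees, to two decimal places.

Here n₂/n₁ = 1.456/1.312 = 1.1098, and Brewster's law gives tan θ_B = n₂/n₁.
So θ_B = arctan 1.1098 = 47.98°.

θ_B ≈ 47.98°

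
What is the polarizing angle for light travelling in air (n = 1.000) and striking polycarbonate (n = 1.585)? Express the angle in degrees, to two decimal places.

Brewster's condition: tan θ_B = n₂/n₁ = 1.585/1.000 = 1.5850.
θ_B = arctan(1.5850) = 57.75°.

θ_B ≈ 57.75°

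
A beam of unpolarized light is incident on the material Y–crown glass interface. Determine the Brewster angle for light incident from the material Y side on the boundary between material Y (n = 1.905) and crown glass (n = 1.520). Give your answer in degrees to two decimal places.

θ_B ≈ 38.59°

At Brewster's angle the reflected and refracted rays are perpendicular, which with Snell's law gives tan θ_B = n₂/n₁.
tan θ_B = n₂/n₁ = 1.520/1.905 = 0.7979. Taking the arctangent, θ_B = 38.59°.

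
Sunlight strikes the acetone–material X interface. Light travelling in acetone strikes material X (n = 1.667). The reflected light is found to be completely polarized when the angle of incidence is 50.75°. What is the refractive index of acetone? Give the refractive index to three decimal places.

Full polarization of the reflected beam means tan θ_B = n₂/n₁, where n₁ is the incident medium (acetone).
n₁ = n₂ / tan θ_B = 1.667 / tan 50.75° = 1.362.

n ≈ 1.362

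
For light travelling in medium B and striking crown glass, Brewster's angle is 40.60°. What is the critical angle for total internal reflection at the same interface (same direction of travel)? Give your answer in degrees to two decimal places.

n₂/n₁ = tan 40.60° = 0.8571; the critical angle satisfies sin θ_c = n₂/n₁.
θ_c = arcsin(0.8571) = 58.99°.

θ_c ≈ 58.99°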